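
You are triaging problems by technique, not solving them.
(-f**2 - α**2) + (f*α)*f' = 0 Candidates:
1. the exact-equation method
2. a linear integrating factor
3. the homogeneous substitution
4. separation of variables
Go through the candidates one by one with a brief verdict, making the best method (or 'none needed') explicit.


Best approach: the homogeneous substitution — the slope is degree-zero homogeneous: the ratio substitution v = f/α collapses it. A Bernoulli rewrite works here as the equation stands — the homogeneous substitution is the more immediate reading.
- the exact-equation method: the cross partial derivatives disagree, so no single potential exists.
- a linear integrating factor — the unknown enters nonlinearly (through a power, a denominator, or a transcendental function), which the linear integrating-factor recipe cannot absorb as-is — any repair would come from a preliminary substitution, not the factor.
- the homogeneous substitution — applies; the problem has the shape this method handles.
- separation of variables: no algebra isolates the independent variable on one side and the unknown on the other.


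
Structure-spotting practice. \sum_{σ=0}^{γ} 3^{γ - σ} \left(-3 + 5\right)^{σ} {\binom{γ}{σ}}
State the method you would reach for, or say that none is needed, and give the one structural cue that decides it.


Best approach: the binomial theorem — {\binom{γ}{σ}} weighting matched powers of (-3 + 5) and 3 is the expanded form of ((-3 + 5) + 3)^γ — fold it back up.


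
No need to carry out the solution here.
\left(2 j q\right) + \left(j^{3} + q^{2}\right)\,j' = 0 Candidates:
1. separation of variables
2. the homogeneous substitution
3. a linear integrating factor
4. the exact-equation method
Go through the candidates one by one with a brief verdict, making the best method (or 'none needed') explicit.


Best approach: the exact-equation method — because the two cross partials coincide, the form is conservative as written — recover its potential in (q, j).
- separation of variables — no division isolates the independent variable from the unknown.
- the homogeneous substitution — the slope changes under joint rescaling, failing the degree-zero test.
- a linear integrating factor — a nonlinear term in the unknown puts this outside the integrating-factor template.
- the exact-equation method: yes, a natural case for it.


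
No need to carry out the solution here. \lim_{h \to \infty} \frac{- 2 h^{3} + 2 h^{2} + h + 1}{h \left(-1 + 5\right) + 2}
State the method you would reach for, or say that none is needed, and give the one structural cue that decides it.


Method: dominant-term comparison — divide by the highest power of h present: lower-order terms vanish and the dominant ratio remains. Viewed as a single quotient this is an ∞/∞ form — an at-infinity application of l'Hôpital's rule would also resolve it; comparing leading growth reads the answer without differentiating.


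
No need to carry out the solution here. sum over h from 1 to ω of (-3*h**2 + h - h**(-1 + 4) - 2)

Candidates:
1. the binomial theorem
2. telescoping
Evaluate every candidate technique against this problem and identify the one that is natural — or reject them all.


Technique: no special technique — no ratio, no shift structure, no binomial pattern: sum the constant-multiple powers of h with known formulas.
- the binomial theorem: the summand does not match any term pattern of an expanded binomial power.
- telescoping: the terms as presented offer no neighboring cancellation — a telescoping rewrite may exist, but the displayed structure does not hand one over.


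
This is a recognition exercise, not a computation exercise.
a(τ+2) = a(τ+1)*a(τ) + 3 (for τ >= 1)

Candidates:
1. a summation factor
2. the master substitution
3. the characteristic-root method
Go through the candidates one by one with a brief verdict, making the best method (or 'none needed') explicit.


Technique: no special technique — the map from one term to the next is curved, not linear, so linear closed-form machinery does not attach.
- a summation factor — no summation factor applies — the rule is not linear in the sequence values.
- the master substitution — no fixed divisor shrinks the index between calls.
- the characteristic-root method: the recursion is nonlinear in the sequence values, so no linear-modes ansatz applies.


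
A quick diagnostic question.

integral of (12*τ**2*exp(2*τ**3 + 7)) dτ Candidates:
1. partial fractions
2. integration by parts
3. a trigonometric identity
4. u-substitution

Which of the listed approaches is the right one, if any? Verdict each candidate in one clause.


Verdict: u-substitution — differentiating the inner expression 2*τ**3 + 7 produces the factor 12*τ**2 up to a constant multiple, so substituting u = 2*τ**3 + 7 reduces everything to a one-variable integral in u.
- partial fractions — there is no rational-function structure to decompose.
- integration by parts: the non-polynomial partner is not one of the parts kernels — exp, sine, or cosine with a degree-1 argument, or a logarithm.
- a trigonometric identity — there is no trigonometric structure at all — the integrand carries no sine or cosine to rewrite.
- u-substitution — yes — fits the structure here.


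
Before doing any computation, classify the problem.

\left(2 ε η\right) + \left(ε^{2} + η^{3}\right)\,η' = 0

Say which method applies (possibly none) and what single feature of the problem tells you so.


Diagnosis: the exact-equation method — d/dη of 2 ε η equals d/dε of ε^{2} + η^{3}: the form is a total differential of one potential — integrate it exactly.


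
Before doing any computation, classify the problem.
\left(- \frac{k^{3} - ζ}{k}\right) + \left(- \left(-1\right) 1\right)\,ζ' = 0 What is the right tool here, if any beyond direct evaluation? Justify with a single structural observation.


Method: a linear integrating factor — linear in the unknown with genuine forcing: multiply through by the exponential of the integrated coefficient and the left side closes into one derivative.


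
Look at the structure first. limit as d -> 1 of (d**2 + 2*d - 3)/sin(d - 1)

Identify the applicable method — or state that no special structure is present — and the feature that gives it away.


Diagnosis: l'Hôpital's rule (0/0) — numerator and denominator both vanish at 1 — a genuine 0/0 form, which is exactly when l'Hôpital applies. Expanding numerator and denominator to first order gives the same value — the rule automates exactly that.


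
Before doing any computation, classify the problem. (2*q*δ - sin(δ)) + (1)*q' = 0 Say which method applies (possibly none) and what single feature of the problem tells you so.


Technique: a linear integrating factor — the unknown enters only to the first power against a nonzero forcing term — the integrating-factor template applies directly.


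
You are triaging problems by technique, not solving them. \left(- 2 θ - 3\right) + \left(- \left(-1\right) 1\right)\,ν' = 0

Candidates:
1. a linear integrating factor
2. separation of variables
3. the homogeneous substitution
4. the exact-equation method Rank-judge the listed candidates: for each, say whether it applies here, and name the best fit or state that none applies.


Diagnosis: no special technique — the slope is a function of θ alone, so integrate both sides directly.
- a linear integrating factor — with the unknown absent the integrating factor is a formality; direct integration is the working structure.
- separation of variables: separation is only trivially available — with the unknown absent from the slope this is a direct integration, not a separation problem.
- the homogeneous substitution: solved for the derivative, the right side changes under joint scaling of the two variables.
- the exact-equation method: no dependence on the unknown anywhere: exactness is a label without content here.


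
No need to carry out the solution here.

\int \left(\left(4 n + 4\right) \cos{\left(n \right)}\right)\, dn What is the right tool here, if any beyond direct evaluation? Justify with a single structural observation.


Verdict: integration by parts — differentiate 4 n + 4, integrate \cos{\left(n \right)}: each pass lowers the polynomial degree, so parts terminates.


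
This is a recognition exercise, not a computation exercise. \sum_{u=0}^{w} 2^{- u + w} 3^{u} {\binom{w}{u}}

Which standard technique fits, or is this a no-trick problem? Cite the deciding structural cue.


Method: the binomial theorem — the binomial coefficients weight matched powers of 3 and 2, which is exactly the expansion of a binomial power.


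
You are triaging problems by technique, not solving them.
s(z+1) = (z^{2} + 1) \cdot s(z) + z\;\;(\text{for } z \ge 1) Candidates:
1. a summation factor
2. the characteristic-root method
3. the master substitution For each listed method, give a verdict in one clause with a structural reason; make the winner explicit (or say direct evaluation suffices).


Verdict: a summation factor — the coefficient z^{2} + 1 drifts with the index, so no fixed root exists; normalizing by the cumulative product telescopes it.
- a summation factor: a fit — the right tool for this form.
- the characteristic-root method: the coefficients change with the index, which the root method cannot absorb.
- the master substitution — no fixed divisor shrinks the index between calls.


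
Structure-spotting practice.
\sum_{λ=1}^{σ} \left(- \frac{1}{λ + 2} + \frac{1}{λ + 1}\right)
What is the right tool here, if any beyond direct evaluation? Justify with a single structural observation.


Diagnosis: telescoping — the summand is built as \frac{1}{λ + 1} minus its own successor — adjacent terms annihilate down the line.


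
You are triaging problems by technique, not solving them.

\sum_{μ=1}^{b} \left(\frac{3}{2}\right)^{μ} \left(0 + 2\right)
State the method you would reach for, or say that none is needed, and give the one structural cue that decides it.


Verdict: the geometric series formula — the ratio of consecutive terms is the constant \frac{3}{2}, independent of the index — a geometric sum.


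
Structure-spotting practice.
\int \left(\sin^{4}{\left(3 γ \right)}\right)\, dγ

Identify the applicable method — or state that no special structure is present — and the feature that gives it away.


Best approach: a trigonometric identity — the even trigonometric power \sin^{4}{\left(3 γ \right)} reduces by a double-angle identity before any integration is attempted.


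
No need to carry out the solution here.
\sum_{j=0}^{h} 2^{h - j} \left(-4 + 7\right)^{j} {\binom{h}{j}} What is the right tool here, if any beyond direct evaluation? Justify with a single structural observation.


Diagnosis: the binomial theorem — terms weighting {\binom{h}{j}} against matched powers of (-4 + 7) and 2 reassemble into ((-4 + 7) + 2)^h by the binomial theorem.


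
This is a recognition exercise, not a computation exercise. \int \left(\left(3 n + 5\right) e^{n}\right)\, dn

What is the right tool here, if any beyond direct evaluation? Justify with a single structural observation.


Technique: integration by parts — a polynomial 3 n + 5 against the kernel e^{n} is the signature bounded-ladder case for integration by parts.


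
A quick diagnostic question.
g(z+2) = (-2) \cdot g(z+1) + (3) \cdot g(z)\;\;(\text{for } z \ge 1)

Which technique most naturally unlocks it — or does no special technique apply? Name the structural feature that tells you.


Verdict: the characteristic-root method — shift-invariance with fixed coefficients calls for exponential trials; the characteristic polynomial finds every r^z.


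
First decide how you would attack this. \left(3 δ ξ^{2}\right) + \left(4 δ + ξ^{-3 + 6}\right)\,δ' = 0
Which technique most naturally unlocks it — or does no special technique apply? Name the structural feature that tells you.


Technique: the exact-equation method — equality of cross partials is the green light — assemble the potential function term by term.


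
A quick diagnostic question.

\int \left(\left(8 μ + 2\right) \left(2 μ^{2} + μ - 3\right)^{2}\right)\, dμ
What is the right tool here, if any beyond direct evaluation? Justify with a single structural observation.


Technique: u-substitution — the only nontrivial dependence routes through 2 μ^{2} + μ - 3, whose derivative supplies the leftover factor up to a constant multiple — u = 2 μ^{2} + μ - 3 flattens it. Nothing stops a full expansion here — the substitution simply spares the algebra.


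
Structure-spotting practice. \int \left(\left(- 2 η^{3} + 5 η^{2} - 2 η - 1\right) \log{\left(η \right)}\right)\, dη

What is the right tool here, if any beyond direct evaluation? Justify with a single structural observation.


Technique: integration by parts — take \log{\left(η \right)} as the piece to differentiate: what remains is a power-rule integral in disguise.


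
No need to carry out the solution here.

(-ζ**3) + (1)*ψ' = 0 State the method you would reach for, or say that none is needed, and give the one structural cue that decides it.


Best approach: no special technique — solved for the derivative, ψ never appears on the right — this is a direct integration in ζ, not a differential-equations problem at heart.


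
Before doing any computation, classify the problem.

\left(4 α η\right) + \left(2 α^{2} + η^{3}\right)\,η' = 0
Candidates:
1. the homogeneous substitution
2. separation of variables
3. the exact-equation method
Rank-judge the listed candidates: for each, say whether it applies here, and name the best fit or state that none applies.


Diagnosis: the exact-equation method — take the mixed partials of 4 α η and 2 α^{2} + η^{3}: they are equal, which certifies an exact differential.
- the homogeneous substitution — the ratio substitution does not collapse this equation.
- separation of variables — no division isolates the independent variable from the unknown.
- the exact-equation method — a fit — the right tool for this form.


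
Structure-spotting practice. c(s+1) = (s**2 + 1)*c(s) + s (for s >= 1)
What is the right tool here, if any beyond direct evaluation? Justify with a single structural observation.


Verdict: a summation factor — first-order, linear, moving coefficient s**2 + 1: the discrete analogue of an integrating factor handles it.


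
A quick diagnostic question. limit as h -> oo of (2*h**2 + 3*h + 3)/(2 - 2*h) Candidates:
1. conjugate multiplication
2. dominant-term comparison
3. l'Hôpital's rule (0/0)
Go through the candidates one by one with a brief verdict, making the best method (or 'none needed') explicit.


Technique: dominant-term comparison — growth-rate triage: the leading powers of h decide the limit, everything else is noise.
- conjugate multiplication — the conjugate move applies to radical differences, which this is not.
- dominant-term comparison — a fit — the right tool for this form.
- l'Hôpital's rule (0/0): as a single quotient the expression runs to ∞/∞ at the limit point — an at-infinity form of the rule would apply, though the leading-growth comparison is the direct reading.


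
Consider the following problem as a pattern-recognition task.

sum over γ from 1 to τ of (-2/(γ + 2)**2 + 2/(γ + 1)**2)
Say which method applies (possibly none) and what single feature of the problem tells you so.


Diagnosis: telescoping — a difference of consecutive values of one function (2/(γ + 1)**2 at one index and the next) — telescoping by construction.


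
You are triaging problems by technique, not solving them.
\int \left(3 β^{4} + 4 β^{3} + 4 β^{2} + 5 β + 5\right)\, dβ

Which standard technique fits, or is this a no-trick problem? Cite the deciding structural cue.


Method: no special technique — nothing composite, nothing rational, nothing trigonometric — each constant-multiple power of β integrates by the power rule alone.


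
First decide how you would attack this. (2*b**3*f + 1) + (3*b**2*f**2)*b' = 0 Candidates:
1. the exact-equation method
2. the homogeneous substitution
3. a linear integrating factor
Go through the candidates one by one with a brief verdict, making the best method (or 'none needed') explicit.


Best approach: the exact-equation method — checking ∂/∂b of 2*b**3*f + 1 against ∂/∂f of 3*b**2*f**2: they match — the equation is exact as it stands.
- the exact-equation method — yes — fits the structure here.
- the homogeneous substitution: the ratio of the variables does not determine the slope.
- a linear integrating factor: a nonlinear term in the unknown puts this outside the integrating-factor template.


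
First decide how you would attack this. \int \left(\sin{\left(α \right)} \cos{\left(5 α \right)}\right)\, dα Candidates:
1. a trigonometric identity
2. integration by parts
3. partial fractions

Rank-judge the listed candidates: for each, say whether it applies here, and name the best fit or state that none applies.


Best approach: a trigonometric identity — split \sin{\left(α \right)} \cos{\left(5 α \right)} with the angle-addition identities: the resulting sum integrates term by term.
- a trigonometric identity: a fit — the right tool for this form.
- integration by parts: not the natural route: no polynomial-kernel product appears — a recursive parts reduction of the trigonometric product exists, but the identity rewrite is direct.
- partial fractions — there is no rational-function structure to decompose.


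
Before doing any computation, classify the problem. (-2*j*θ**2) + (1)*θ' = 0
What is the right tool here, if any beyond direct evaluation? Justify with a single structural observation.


Technique: separation of variables — one side of the product carries the independent variable, the other the unknown — the textbook separation shape.


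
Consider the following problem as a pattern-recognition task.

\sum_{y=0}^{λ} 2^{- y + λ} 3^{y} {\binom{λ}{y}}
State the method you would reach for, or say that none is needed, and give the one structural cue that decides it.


Verdict: the binomial theorem — terms weighting {\binom{λ}{y}} against matched powers of 3 and 2 reassemble into (3 + 2)^λ by the binomial theorem.


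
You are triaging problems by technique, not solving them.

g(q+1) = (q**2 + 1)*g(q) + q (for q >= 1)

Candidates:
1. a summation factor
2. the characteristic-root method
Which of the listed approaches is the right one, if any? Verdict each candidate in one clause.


Method: a summation factor — rescale the sequence by the product of the weights q**2 + 1 so far — the recurrence collapses to a plain running sum.
- a summation factor: yes, a natural case for it.
- the characteristic-root method — the coefficients change with the index, which the root method cannot absorb.


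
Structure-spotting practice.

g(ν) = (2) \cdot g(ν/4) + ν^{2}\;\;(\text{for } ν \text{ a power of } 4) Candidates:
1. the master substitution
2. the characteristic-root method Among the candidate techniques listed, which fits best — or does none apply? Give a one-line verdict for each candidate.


Method: the master substitution — treat m = log base 4 of ν as the new clock: one recursion step advances m by one while ν scales by 4.
- the master substitution: a fit — the right tool for this form.
- the characteristic-root method — a divided-index call is not the fixed-shift linear shape that characteristic roots solve.


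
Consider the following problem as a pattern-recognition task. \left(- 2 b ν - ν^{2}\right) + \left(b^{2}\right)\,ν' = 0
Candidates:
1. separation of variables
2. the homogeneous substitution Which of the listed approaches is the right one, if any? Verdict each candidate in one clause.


Diagnosis: the homogeneous substitution — the slope's numerator and denominator have matching total degree, so it depends only on ν/b and the ratio substitution collapses it. This doubles as a Bernoulli equation in the unknown as written; the homogeneous route needs no setup at all.
- separation of variables: the two dependences do not factor apart.
- the homogeneous substitution: applicable, and directly so.


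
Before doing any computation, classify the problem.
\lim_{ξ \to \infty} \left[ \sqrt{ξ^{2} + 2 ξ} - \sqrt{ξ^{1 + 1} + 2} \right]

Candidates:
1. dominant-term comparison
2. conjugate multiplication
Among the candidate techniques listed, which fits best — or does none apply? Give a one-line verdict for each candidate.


Best approach: conjugate multiplication — the difference \sqrt{ξ^{2} + 2 ξ} - \sqrt{ξ^{1 + 1} + 2} is an ∞ − ∞ stalemate; its conjugate partner breaks the tie.
- dominant-term comparison: this is not a rational comparison of growth rates at infinity.
- conjugate multiplication: yes, a natural case for it.


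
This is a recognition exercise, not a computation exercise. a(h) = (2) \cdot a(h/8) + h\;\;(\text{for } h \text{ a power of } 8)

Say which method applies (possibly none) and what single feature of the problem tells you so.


Diagnosis: the master substitution — the argument shrinks by the factor 8, so measure the index on a logarithmic scale and the recursion becomes a shift.


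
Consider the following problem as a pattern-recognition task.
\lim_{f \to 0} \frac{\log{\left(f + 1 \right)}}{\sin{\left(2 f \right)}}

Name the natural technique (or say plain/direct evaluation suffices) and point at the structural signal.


Verdict: l'Hôpital's rule (0/0) — both numerator and denominator vanish at 0: the genuine 0/0 indeterminate that l'Hôpital exists for. A first-order expansion at the point is an equally standard path; the rule packages it.


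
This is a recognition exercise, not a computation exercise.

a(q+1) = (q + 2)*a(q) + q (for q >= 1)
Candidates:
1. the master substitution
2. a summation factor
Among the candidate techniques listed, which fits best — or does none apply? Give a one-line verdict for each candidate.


Diagnosis: a summation factor — normalize by the running product of q + 2: the left side becomes a difference, and differences sum.
- the master substitution — the recursive argument is a shift of the index, not a fixed fraction of it.
- a summation factor: yes, a natural case for it.


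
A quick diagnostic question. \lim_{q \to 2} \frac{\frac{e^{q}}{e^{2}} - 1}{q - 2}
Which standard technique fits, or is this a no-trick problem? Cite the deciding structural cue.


Technique: l'Hôpital's rule (0/0) — the 0/0 form at 2 is the signature situation for l'Hôpital's rule. Known elementary limits would finish this too — the rule just bypasses the case analysis.


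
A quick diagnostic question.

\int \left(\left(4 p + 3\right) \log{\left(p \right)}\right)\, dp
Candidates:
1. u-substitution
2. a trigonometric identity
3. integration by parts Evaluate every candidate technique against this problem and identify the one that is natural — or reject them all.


Diagnosis: integration by parts — \log{\left(p \right)} blocks direct integration but differentiates to something rational — parts with the polynomial factor 4 p + 3 as dv.
- u-substitution — no subexpression of the integrand pairs with its own derivative as a factor — individual terms may offer their own substitutions, but any change of variable covering the whole integral would have to be constructed from outside the expression.
- a trigonometric identity — there is no trigonometric structure at all — the integrand carries no sine or cosine to rewrite.
- integration by parts: yes, a natural case for it.


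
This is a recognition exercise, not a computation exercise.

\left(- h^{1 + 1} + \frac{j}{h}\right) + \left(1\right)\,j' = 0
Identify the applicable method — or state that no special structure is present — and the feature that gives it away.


Best approach: a linear integrating factor — the unknown enters only to the first power against a nonzero forcing term — the integrating-factor template applies directly.


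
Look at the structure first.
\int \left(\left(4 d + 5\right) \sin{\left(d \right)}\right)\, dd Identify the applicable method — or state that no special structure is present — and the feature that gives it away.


Best approach: integration by parts — differentiate 4 d + 5, integrate \sin{\left(d \right)}: each pass lowers the polynomial degree, so parts terminates.


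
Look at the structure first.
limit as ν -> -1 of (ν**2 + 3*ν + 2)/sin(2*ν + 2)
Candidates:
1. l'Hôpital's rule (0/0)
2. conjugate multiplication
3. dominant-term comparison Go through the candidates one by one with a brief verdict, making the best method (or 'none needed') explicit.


Technique: l'Hôpital's rule (0/0) — the 0/0 form at -1 is the signature situation for l'Hôpital's rule. Known elementary limits would finish this too — the rule just bypasses the case analysis.
- l'Hôpital's rule (0/0) — applies; the problem has the shape this method handles.
- conjugate multiplication — no divergent radical difference is present for a conjugate pair to cancel.
- dominant-term comparison — this is not a rational comparison of growth rates at infinity.


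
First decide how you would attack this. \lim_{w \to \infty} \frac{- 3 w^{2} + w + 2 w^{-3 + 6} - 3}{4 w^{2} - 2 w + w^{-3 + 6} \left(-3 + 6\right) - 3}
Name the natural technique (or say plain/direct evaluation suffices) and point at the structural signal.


Best approach: dominant-term comparison — as w grows, only the highest-degree terms matter — compare leading terms and read the limit off. Differentiating the expression as a single quotient would eventually settle it as well; matching dominant growth settles it immediately.


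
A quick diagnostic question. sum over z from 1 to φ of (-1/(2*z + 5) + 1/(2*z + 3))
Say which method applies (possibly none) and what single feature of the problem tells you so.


Method: telescoping — this sum is a zipper: each term contributes 1/(2*z + 3) and removes the next index's value, which the following term puts back, closing term by term.


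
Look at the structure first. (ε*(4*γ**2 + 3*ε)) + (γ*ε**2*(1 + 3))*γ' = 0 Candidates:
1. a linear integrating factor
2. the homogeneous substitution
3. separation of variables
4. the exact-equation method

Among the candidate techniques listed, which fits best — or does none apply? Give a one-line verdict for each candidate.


Method: the exact-equation method — because the two cross partials coincide, the form is conservative as written — recover its potential in (ε, γ).
- a linear integrating factor — a nonlinear term in the unknown puts this outside the integrating-factor template.
- the homogeneous substitution — the slope does not depend on the ratio of the variables alone.
- separation of variables: the two dependences are entangled, not a clean product of one-variable pieces.
- the exact-equation method — applicable, and directly so.


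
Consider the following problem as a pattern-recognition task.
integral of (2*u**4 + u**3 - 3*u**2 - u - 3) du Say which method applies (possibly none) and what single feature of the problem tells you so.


Method: no special technique — the integrand is a sum of constant multiples of powers of u — integrate term by term.


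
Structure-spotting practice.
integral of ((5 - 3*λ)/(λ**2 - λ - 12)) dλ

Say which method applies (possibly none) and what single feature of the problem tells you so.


Technique: partial fractions — the bottom, λ**2 - λ - 12, comes apart into simple factors, and a proper rational function over split factors decomposes.


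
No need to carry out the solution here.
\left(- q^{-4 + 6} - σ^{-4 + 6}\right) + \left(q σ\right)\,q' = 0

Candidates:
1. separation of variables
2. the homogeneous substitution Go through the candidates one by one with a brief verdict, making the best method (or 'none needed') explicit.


Best approach: the homogeneous substitution — the slope's numerator and denominator share total degree; set v = q/σ and the equation drops to separable form. This doubles as a Bernoulli equation in the unknown as written; the homogeneous route needs no setup at all.
- separation of variables — the two dependences do not factor apart.
- the homogeneous substitution — applies; the problem has the shape this method handles.


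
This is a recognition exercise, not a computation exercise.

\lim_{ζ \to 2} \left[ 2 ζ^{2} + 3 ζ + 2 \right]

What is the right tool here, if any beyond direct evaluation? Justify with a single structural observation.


Method: no special technique — the function is continuous at 2; evaluation is itself the limit, no machinery required.


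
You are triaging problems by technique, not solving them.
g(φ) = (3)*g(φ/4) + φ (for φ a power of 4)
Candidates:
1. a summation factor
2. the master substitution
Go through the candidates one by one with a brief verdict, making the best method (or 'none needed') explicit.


Technique: the master substitution — the argument contracts 4-fold per step: reindex φ exponentially and solve the linear recurrence in the new index.
- a summation factor — the recursion divides its index rather than shifting it — there is no previous-term chain for a summation factor to telescope.
- the master substitution: yes — fits the structure here.


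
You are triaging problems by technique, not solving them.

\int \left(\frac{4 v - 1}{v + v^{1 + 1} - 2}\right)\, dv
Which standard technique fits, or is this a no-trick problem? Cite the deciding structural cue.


Technique: partial fractions — a proper rational integrand whose denominator splits into simpler factors — decompose into partial fractions first.


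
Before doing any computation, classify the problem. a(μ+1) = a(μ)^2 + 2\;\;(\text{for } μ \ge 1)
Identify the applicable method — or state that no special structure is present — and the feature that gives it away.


Verdict: no special technique — the recurrence is nonlinear in the sequence values; study it directly, no linear machinery applies.


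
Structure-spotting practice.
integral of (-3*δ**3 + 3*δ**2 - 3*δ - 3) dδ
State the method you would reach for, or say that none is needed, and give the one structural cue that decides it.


Verdict: no special technique — nothing composite, nothing rational, nothing trigonometric — each constant-multiple power of δ integrates by the power rule alone.


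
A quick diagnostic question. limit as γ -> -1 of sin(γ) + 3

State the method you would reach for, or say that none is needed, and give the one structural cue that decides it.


Diagnosis: no special technique — the function is continuous at -1; evaluation is itself the limit, no machinery required.


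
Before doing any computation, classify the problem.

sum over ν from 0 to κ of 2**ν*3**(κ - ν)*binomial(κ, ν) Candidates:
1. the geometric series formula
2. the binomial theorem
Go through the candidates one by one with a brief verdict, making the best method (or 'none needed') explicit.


Diagnosis: the binomial theorem — binomial coefficients against complementary powers of 2 and 3: recognize the binomial expansion and resum.
- the geometric series formula — the term-to-term ratio changes with the index, so the geometric formula cannot close it.
- the binomial theorem — applicable, and directly so.


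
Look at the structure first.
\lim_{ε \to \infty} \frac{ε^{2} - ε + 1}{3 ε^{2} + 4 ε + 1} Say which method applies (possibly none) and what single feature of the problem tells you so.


Best approach: dominant-term comparison — divide through by the highest power of ε; every lower-order term dies and the dominant terms decide the limit. l'Hôpital's at-infinity variant applies to the expression viewed as a single quotient; the leading-term comparison is the direct route.


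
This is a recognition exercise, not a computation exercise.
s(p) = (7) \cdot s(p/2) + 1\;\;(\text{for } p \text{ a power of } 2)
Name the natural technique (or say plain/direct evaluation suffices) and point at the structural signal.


Diagnosis: the master substitution — the argument contracts 2-fold per step: reindex p exponentially and solve the linear recurrence in the new index.


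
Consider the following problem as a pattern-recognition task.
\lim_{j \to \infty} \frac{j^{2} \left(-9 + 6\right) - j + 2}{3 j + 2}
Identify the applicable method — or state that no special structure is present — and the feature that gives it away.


Diagnosis: dominant-term comparison — divide through by the highest power of j; every lower-order term dies and the dominant terms decide the limit. Differentiating the expression as a single quotient would eventually settle it as well; matching dominant growth settles it immediately.


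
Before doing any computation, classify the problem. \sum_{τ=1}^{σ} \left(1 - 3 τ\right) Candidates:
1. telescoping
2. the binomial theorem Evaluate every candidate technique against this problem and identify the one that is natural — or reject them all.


Verdict: no special technique — no cancellation, no constant ratio, no binomial weights — just polynomial terms summed directly.
- telescoping — writing out consecutive terms as given produces no pairwise cancellation.
- the binomial theorem — there is no pair of bases whose matched powers would reassemble into a single binomial power.


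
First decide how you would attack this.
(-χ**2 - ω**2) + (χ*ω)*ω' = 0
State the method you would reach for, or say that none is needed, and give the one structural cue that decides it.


Technique: the homogeneous substitution — the slope's numerator and denominator have matching total degree, so it depends only on ω/χ and the ratio substitution collapses it. Rearranged, this also fits the Bernoulli template directly; the homogeneous substitution reads the structure without the rearrangement.


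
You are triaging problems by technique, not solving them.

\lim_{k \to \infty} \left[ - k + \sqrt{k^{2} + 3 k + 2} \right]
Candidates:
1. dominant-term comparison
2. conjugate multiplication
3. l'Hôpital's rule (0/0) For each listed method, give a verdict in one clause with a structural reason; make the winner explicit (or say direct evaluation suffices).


Diagnosis: conjugate multiplication — \sqrt{k^{2} + 3 k + 2} and k both blow up, but their difference is tame once the conjugate rationalizes it.
- dominant-term comparison — this limit is not decided by comparing polynomial growth at infinity.
- conjugate multiplication — applies; the problem has the shape this method handles.
- l'Hôpital's rule (0/0): no quotient structure at all: the clash is ∞ minus ∞, which rationalizing converts into a tractable ratio.


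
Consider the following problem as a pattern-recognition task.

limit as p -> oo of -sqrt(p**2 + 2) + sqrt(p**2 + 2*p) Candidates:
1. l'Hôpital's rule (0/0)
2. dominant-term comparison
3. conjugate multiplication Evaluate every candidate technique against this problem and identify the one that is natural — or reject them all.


Best approach: conjugate multiplication — two divergent pieces with a minus sign between them and a radical in the mix: rationalize sqrt(p**2 + 2*p) - sqrt(p**2 + 2) before any limit law applies.
- l'Hôpital's rule (0/0): substitution produces ∞ − ∞ rather than a vanishing quotient; the rule needs a 0/0 ratio to act on.
- dominant-term comparison: no ranking of term growth rates resolves the limit here.
- conjugate multiplication — applies; the problem has the shape this method handles.


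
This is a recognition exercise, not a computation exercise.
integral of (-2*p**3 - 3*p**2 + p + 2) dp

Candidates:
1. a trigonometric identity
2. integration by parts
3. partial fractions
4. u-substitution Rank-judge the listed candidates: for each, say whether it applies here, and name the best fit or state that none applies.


Method: no special technique — scan for structure and find none: constant multiples of powers of p, integrate directly.
- a trigonometric identity — no sine or cosine appears, so there is nothing for a trigonometric identity to act on.
- integration by parts — splitting off a factor buys nothing — the integrand integrates directly without parts.
- partial fractions: the expression is not a ratio of polynomials that decomposes further.
- u-substitution: any workable substitution here is cosmetic — the integrand is already in directly integrable form.


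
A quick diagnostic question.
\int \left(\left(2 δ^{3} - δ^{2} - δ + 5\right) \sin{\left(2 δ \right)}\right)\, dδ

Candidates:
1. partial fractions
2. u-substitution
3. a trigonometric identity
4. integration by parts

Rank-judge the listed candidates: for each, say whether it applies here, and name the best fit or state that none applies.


Best approach: integration by parts — differentiate 2 δ^{3} - δ^{2} - δ + 5, integrate \sin{\left(2 δ \right)}: each pass lowers the polynomial degree, so parts terminates.
- partial fractions: there is no rational-function structure to decompose.
- u-substitution: no subexpression of the integrand pairs with its own derivative as a factor — individual terms may offer their own substitutions, but any change of variable covering the whole integral would have to be constructed from outside the expression.
- a trigonometric identity — the trigonometric factor has no even power to reduce and no cross-frequency product to convert — the standard power-reduction and product-to-sum identities do not engage it.
- integration by parts: a fit — the right tool for this form.


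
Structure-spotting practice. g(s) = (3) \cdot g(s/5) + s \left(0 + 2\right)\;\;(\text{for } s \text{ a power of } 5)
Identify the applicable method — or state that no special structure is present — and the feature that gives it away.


Diagnosis: the master substitution — the argument contracts 5-fold per step: reindex s exponentially and solve the linear recurrence in the new index.


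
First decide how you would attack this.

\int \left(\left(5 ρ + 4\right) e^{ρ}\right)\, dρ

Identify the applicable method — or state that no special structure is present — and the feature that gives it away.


Method: integration by parts — the integrand splits as 5 ρ + 4 times e^{ρ} — repeatedly differentiating the polynomial part kills it, which is the parts ladder.


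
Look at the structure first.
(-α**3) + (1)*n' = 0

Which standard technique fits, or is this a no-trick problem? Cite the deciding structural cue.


Best approach: no special technique — the slope is a function of α alone, so integrate both sides directly.


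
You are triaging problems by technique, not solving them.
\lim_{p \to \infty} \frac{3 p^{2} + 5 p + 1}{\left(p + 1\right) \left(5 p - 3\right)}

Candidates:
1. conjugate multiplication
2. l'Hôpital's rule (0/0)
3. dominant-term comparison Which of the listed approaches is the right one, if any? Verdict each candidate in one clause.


Diagnosis: dominant-term comparison — divide through by the highest power of p; every lower-order term dies and the dominant terms decide the limit.
- conjugate multiplication: the conjugate move applies to radical differences, which this is not.
- l'Hôpital's rule (0/0): no 0/0 form appears: written as one quotient, top and bottom both grow without bound, and the ratio is decided by their leading terms.
- dominant-term comparison: yes — fits the structure here.


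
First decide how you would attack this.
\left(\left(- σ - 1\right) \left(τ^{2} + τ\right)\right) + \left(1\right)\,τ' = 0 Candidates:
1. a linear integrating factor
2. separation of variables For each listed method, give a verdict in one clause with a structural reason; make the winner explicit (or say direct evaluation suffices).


Technique: separation of variables — solved for the derivative, the right side splits multiplicatively into a function of each variable alone — divide and integrate each side. Rearranged, this also fits the Bernoulli template directly; separation reads the product structure as given.
- a linear integrating factor — a nonlinear term in the unknown puts this outside the integrating-factor template.
- separation of variables: yes, a natural case for it.
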